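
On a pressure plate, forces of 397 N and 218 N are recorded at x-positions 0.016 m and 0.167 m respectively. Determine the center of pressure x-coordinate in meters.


COP_x = (F1*x1 + F2*x2) / (F1 + F2)
COP_x = (397*0.016 + 218*0.167) / (397 + 218)
Numerator = 42.7580
Denominator = 615
COP_x = 0.0695


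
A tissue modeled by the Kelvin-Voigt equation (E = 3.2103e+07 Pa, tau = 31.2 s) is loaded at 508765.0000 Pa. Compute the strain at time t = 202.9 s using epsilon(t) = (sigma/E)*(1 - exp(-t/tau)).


epsilon(t) = (sigma/E) * (1 - exp(-t/tau))
sigma/E = 508765.0000 / 3.2103e+07 = 0.0158
exp(-t/tau) = exp(-202.9 / 31.2) = 0.0015
epsilon = 0.0158 * (1 - 0.0015)
epsilon = 0.0158


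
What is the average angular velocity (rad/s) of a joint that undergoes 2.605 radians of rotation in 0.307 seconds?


omega = delta_theta / delta_t
omega = 2.605 / 0.307
omega = 8.4853


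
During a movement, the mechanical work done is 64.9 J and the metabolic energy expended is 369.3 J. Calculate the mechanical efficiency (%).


eta = (W_mech / E_meta) * 100
eta = (64.9 / 369.3) * 100
ratio = 0.1757
eta = 17.5738


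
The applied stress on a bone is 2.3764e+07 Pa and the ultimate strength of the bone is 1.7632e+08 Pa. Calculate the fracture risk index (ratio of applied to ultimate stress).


FRI = applied / ultimate
FRI = 2.3764e+07 / 1.7632e+08
FRI = 0.1348


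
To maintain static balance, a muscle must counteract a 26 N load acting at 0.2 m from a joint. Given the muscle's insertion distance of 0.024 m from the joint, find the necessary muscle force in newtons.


F_muscle = W * d_load / d_muscle
F_muscle = 26 * 0.2 / 0.024
Numerator = 5.2000
F_muscle = 216.6667


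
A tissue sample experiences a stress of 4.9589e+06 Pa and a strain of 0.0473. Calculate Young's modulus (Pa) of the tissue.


E = stress / strain
E = 4.9589e+06 / 0.0473
E = 1.0484e+08


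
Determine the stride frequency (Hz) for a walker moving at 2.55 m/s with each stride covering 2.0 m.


f = v / stride_length
f = 2.55 / 2.0
f = 1.2750


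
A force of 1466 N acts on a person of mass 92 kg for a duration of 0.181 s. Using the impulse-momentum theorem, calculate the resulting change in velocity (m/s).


J = F * dt = 1466 * 0.181 = 265.3460 N*s
delta_v = J / m
delta_v = 265.3460 / 92
delta_v = 2.8842


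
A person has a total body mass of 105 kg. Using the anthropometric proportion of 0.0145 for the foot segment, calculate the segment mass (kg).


m_segment = body_mass * fraction
m_segment = 105 * 0.0145
m_segment = 1.5225


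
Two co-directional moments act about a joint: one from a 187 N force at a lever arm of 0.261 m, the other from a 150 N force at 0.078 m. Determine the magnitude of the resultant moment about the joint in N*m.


M = F1 * d1 + F2 * d2
M = 187 * 0.261 + 150 * 0.078
M = 48.8070 + 11.7000
M = 60.5070


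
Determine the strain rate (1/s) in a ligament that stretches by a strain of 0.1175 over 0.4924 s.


strain_rate = delta_strain / delta_t
strain_rate = 0.1175 / 0.4924
strain_rate = 0.2386


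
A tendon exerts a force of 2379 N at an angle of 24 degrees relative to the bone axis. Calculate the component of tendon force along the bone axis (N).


F_eff = F_tendon * cos(theta)
theta = 24 deg = 0.4189 rad
cos(theta) = 0.9135
F_eff = 2379 * 0.9135
F_eff = 2173.3246


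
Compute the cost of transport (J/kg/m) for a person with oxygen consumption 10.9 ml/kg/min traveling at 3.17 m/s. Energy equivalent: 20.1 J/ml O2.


Power per kg = VO2 * 20.1 / 60
Power per kg = 10.9 * 20.1 / 60 = 3.6515 W/kg
Cost = power_per_kg / speed
Cost = 3.6515 / 3.17
Cost = 1.1519


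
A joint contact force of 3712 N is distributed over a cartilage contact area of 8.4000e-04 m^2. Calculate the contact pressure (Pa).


P = F / A
P = 3712 / 8.4000e-04
P = 4.4190e+06


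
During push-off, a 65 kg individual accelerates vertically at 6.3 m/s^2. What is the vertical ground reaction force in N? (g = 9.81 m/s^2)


GRF = m * (g + a)
GRF = 65 * (9.81 + 6.3)
GRF = 65 * 16.1100
GRF = 1047.1500


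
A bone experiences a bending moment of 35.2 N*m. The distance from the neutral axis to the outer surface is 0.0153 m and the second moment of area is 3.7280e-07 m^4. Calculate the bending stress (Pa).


sigma = M * c / I
sigma = 35.2 * 0.0153 / 3.7280e-07
M * c = 0.5386
sigma = 1.4446e+06


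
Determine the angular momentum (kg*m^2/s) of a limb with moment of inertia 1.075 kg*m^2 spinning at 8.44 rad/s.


L = I * omega
L = 1.075 * 8.44
L = 9.0730


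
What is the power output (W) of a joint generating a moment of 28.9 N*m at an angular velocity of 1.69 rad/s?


P = M * omega
P = 28.9 * 1.69
P = 48.8410


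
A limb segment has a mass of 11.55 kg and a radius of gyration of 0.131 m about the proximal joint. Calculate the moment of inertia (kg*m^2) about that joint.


I = m * k^2
I = 11.55 * 0.131^2
k^2 = 0.0172
I = 0.1982


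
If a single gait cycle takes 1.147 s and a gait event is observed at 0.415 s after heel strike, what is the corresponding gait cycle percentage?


pct = (event_time / cycle_time) * 100
pct = (0.415 / 1.147) * 100
ratio = 0.3618
pct = 36.1813


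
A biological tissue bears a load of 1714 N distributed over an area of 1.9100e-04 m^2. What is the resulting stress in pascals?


stress = F / A
stress = 1714 / 1.9100e-04
stress = 8.9738e+06


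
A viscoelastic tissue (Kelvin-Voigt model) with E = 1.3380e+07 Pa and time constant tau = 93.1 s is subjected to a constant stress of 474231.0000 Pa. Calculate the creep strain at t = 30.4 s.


epsilon(t) = (sigma/E) * (1 - exp(-t/tau))
sigma/E = 474231.0000 / 1.3380e+07 = 0.0354
exp(-t/tau) = exp(-30.4 / 93.1) = 0.7214
epsilon = 0.0354 * (1 - 0.7214)
epsilon = 0.0099


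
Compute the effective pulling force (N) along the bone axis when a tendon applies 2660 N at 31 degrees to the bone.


F_eff = F_tendon * cos(theta)
theta = 31 deg = 0.5411 rad
cos(theta) = 0.8572
F_eff = 2660 * 0.8572
F_eff = 2280.0650


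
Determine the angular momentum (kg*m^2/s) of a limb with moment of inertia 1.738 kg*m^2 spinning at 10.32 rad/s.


L = I * omega
L = 1.738 * 10.32
L = 17.9362


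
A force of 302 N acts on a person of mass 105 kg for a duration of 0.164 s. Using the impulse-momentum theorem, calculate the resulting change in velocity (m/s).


J = F * dt = 302 * 0.164 = 49.5280 N*s
delta_v = J / m
delta_v = 49.5280 / 105
delta_v = 0.4717


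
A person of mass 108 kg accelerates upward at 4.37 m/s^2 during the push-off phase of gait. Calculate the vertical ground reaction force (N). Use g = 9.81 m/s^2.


GRF = m * (g + a)
GRF = 108 * (9.81 + 4.37)
GRF = 108 * 14.1800
GRF = 1531.4400


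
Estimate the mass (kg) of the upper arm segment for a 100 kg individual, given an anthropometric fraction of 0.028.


m_segment = body_mass * fraction
m_segment = 100 * 0.028
m_segment = 2.8000


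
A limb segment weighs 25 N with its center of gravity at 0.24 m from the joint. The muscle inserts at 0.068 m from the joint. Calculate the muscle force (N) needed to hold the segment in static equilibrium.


F_muscle = W * d_load / d_muscle
F_muscle = 25 * 0.24 / 0.068
Numerator = 6.0000
F_muscle = 88.2353


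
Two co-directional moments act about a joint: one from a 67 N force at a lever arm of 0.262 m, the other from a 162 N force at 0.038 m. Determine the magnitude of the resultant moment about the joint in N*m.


M = F1 * d1 + F2 * d2
M = 67 * 0.262 + 162 * 0.038
M = 17.5540 + 6.1560
M = 23.7100


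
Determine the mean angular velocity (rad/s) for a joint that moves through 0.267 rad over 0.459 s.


omega = delta_theta / delta_t
omega = 0.267 / 0.459
omega = 0.5817


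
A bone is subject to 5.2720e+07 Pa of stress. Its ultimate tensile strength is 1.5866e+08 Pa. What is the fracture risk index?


FRI = applied / ultimate
FRI = 5.2720e+07 / 1.5866e+08
FRI = 0.3323


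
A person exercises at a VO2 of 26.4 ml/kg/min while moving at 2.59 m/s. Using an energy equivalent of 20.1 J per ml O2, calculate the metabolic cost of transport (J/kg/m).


Power per kg = VO2 * 20.1 / 60
Power per kg = 26.4 * 20.1 / 60 = 8.8440 W/kg
Cost = power_per_kg / speed
Cost = 8.8440 / 2.59
Cost = 3.4147


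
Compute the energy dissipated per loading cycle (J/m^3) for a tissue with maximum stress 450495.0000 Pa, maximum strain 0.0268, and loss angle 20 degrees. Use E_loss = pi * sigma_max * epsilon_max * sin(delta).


E_loss = pi * sigma_max * epsilon_max * sin(delta)
delta = 20 deg = 0.3491 rad
sin(delta) = 0.3420
E_loss = pi * 450495.0000 * 0.0268 * 0.3420
E_loss = 12972.5791


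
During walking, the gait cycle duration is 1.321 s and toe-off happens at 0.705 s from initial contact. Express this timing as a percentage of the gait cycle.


pct = (event_time / cycle_time) * 100
pct = (0.705 / 1.321) * 100
ratio = 0.5337
pct = 53.3687


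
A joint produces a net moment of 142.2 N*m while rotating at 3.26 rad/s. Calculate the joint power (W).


P = M * omega
P = 142.2 * 3.26
P = 463.5720


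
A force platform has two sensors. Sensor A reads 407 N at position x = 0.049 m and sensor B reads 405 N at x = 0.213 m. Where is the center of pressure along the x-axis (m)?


COP_x = (F1*x1 + F2*x2) / (F1 + F2)
COP_x = (407*0.049 + 405*0.213) / (407 + 405)
Numerator = 106.2080
Denominator = 812
COP_x = 0.1308


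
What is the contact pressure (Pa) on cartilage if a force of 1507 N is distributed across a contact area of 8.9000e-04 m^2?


P = F / A
P = 1507 / 8.9000e-04
P = 1.6933e+06


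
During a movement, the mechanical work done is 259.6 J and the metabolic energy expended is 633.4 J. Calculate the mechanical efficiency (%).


eta = (W_mech / E_meta) * 100
eta = (259.6 / 633.4) * 100
ratio = 0.4099
eta = 40.9852


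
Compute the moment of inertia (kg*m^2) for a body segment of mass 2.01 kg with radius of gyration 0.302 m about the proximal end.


I = m * k^2
I = 2.01 * 0.302^2
k^2 = 0.0912
I = 0.1833


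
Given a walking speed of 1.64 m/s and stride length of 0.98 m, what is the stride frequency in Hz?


f = v / stride_length
f = 1.64 / 0.98
f = 1.6735


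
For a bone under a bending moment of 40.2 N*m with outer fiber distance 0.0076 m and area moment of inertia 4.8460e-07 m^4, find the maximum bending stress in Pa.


sigma = M * c / I
sigma = 40.2 * 0.0076 / 4.8460e-07
M * c = 0.3055
sigma = 630458.1098


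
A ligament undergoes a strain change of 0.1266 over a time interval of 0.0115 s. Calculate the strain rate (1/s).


strain_rate = delta_strain / delta_t
strain_rate = 0.1266 / 0.0115
strain_rate = 11.0087


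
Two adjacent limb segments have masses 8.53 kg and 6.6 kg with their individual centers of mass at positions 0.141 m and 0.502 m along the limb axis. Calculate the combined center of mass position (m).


COM = (m1*x1 + m2*x2) / (m1 + m2)
COM = (8.53*0.141 + 6.6*0.502) / (8.53 + 6.6)
Numerator = 4.5159
Denominator = 15.1300
COM = 0.2985


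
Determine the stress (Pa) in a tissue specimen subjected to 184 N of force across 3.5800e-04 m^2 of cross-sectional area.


stress = F / A
stress = 184 / 3.5800e-04
stress = 513966.4804


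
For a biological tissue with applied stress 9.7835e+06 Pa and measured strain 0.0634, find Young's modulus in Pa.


E = stress / strain
E = 9.7835e+06 / 0.0634
E = 1.5431e+08


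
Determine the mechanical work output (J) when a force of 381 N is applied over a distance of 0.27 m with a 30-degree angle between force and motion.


W = F * d * cos(theta)
theta = 30 deg = 0.5236 rad
cos(theta) = 0.8660
W = 381 * 0.27 * 0.8660
W = 89.0880


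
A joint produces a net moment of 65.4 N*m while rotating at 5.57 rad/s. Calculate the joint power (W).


P = M * omega
P = 65.4 * 5.57
P = 364.2780


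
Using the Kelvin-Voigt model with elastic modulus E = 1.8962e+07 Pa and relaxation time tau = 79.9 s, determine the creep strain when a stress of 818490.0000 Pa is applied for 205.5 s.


epsilon(t) = (sigma/E) * (1 - exp(-t/tau))
sigma/E = 818490.0000 / 1.8962e+07 = 0.0432
exp(-t/tau) = exp(-205.5 / 79.9) = 0.0764
epsilon = 0.0432 * (1 - 0.0764)
epsilon = 0.0399


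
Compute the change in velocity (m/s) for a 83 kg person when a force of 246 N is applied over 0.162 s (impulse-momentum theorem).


J = F * dt = 246 * 0.162 = 39.8520 N*s
delta_v = J / m
delta_v = 39.8520 / 83
delta_v = 0.4801


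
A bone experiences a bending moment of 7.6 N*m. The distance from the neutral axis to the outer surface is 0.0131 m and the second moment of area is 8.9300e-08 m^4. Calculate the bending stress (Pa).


sigma = M * c / I
sigma = 7.6 * 0.0131 / 8.9300e-08
M * c = 0.0996
sigma = 1.1149e+06


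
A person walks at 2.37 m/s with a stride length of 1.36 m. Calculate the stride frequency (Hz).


f = v / stride_length
f = 2.37 / 1.36
f = 1.7426


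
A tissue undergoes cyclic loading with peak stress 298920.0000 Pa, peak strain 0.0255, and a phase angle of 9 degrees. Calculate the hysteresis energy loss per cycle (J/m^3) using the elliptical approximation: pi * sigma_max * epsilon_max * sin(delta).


E_loss = pi * sigma_max * epsilon_max * sin(delta)
delta = 9 deg = 0.1571 rad
sin(delta) = 0.1564
E_loss = pi * 298920.0000 * 0.0255 * 0.1564
E_loss = 3746.0836


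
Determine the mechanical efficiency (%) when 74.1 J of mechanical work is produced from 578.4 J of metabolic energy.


eta = (W_mech / E_meta) * 100
eta = (74.1 / 578.4) * 100
ratio = 0.1281
eta = 12.8112


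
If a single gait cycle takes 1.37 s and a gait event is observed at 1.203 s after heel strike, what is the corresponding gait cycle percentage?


pct = (event_time / cycle_time) * 100
pct = (1.203 / 1.37) * 100
ratio = 0.8781
pct = 87.8102


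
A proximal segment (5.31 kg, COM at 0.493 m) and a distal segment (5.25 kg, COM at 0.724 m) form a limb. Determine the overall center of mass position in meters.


COM = (m1*x1 + m2*x2) / (m1 + m2)
COM = (5.31*0.493 + 5.25*0.724) / (5.31 + 5.25)
Numerator = 6.4188
Denominator = 10.5600
COM = 0.6078


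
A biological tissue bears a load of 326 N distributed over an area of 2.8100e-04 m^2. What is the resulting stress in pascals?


stress = F / A
stress = 326 / 2.8100e-04
stress = 1.1601e+06


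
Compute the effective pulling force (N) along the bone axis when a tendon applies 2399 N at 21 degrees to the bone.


F_eff = F_tendon * cos(theta)
theta = 21 deg = 0.3665 rad
cos(theta) = 0.9336
F_eff = 2399 * 0.9336
F_eff = 2239.6594


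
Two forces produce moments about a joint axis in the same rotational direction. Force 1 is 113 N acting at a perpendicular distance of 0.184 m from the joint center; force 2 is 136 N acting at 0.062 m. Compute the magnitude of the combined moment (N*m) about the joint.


M = F1 * d1 + F2 * d2
M = 113 * 0.184 + 136 * 0.062
M = 20.7920 + 8.4320
M = 29.2240


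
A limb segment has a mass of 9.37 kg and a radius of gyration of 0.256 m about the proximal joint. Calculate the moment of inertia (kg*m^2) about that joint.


I = m * k^2
I = 9.37 * 0.256^2
k^2 = 0.0655
I = 0.6141


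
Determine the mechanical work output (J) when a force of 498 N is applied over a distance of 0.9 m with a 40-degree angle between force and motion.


W = F * d * cos(theta)
theta = 40 deg = 0.6981 rad
cos(theta) = 0.7660
W = 498 * 0.9 * 0.7660
W = 343.3411


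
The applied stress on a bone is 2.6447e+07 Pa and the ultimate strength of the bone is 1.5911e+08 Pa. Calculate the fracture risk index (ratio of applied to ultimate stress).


FRI = applied / ultimate
FRI = 2.6447e+07 / 1.5911e+08
FRI = 0.1662


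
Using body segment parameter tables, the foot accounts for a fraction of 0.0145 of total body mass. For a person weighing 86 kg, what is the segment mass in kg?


m_segment = body_mass * fraction
m_segment = 86 * 0.0145
m_segment = 1.2470


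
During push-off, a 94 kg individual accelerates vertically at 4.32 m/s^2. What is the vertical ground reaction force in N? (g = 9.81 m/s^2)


GRF = m * (g + a)
GRF = 94 * (9.81 + 4.32)
GRF = 94 * 14.1300
GRF = 1328.2200


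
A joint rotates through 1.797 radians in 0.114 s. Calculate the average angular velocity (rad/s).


omega = delta_theta / delta_t
omega = 1.797 / 0.114
omega = 15.7632


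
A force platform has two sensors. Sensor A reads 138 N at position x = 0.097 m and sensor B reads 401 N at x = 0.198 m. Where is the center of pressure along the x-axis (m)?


COP_x = (F1*x1 + F2*x2) / (F1 + F2)
COP_x = (138*0.097 + 401*0.198) / (138 + 401)
Numerator = 92.7840
Denominator = 539
COP_x = 0.1721


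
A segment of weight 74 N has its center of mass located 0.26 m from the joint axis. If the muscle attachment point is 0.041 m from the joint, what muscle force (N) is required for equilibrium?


F_muscle = W * d_load / d_muscle
F_muscle = 74 * 0.26 / 0.041
Numerator = 19.2400
F_muscle = 469.2683


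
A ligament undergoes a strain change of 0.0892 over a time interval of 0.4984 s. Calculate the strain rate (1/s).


strain_rate = delta_strain / delta_t
strain_rate = 0.0892 / 0.4984
strain_rate = 0.1790


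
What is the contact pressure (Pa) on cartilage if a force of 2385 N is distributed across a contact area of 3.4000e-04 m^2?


P = F / A
P = 2385 / 3.4000e-04
P = 7.0147e+06


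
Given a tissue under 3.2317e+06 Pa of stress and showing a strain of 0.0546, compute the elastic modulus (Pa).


E = stress / strain
E = 3.2317e+06 / 0.0546
E = 5.9189e+07


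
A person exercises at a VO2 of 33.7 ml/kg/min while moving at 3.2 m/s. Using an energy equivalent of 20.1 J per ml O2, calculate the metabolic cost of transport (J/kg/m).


Power per kg = VO2 * 20.1 / 60
Power per kg = 33.7 * 20.1 / 60 = 11.2895 W/kg
Cost = power_per_kg / speed
Cost = 11.2895 / 3.2
Cost = 3.5280


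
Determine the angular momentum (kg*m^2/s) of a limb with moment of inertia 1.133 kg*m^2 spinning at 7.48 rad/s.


L = I * omega
L = 1.133 * 7.48
L = 8.4748


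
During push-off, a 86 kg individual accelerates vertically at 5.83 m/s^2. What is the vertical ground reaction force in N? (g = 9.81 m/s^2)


GRF = m * (g + a)
GRF = 86 * (9.81 + 5.83)
GRF = 86 * 15.6400
GRF = 1345.0400


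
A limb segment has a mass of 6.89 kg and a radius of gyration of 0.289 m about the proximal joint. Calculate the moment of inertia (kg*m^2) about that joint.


I = m * k^2
I = 6.89 * 0.289^2
k^2 = 0.0835
I = 0.5755


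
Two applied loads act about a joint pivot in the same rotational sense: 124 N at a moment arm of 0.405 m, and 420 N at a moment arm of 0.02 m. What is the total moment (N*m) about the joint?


M = F1 * d1 + F2 * d2
M = 124 * 0.405 + 420 * 0.02
M = 50.2200 + 8.4000
M = 58.6200


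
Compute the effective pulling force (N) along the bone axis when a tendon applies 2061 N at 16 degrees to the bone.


F_eff = F_tendon * cos(theta)
theta = 16 deg = 0.2793 rad
cos(theta) = 0.9613
F_eff = 2061 * 0.9613
F_eff = 1981.1604


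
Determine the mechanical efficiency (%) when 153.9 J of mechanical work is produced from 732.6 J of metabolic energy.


eta = (W_mech / E_meta) * 100
eta = (153.9 / 732.6) * 100
ratio = 0.2101
eta = 21.0074


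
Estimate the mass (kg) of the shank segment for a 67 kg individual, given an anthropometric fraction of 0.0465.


m_segment = body_mass * fraction
m_segment = 67 * 0.0465
m_segment = 3.1155


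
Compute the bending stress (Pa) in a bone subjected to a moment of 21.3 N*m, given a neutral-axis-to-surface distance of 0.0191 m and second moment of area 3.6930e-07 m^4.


sigma = M * c / I
sigma = 21.3 * 0.0191 / 3.6930e-07
M * c = 0.4068
sigma = 1.1016e+06


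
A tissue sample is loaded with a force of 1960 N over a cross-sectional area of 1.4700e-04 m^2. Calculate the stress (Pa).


stress = F / A
stress = 1960 / 1.4700e-04
stress = 1.3333e+07


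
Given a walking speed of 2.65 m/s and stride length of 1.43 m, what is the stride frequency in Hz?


f = v / stride_length
f = 2.65 / 1.43
f = 1.8531


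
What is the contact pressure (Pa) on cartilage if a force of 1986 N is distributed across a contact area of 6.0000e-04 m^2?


P = F / A
P = 1986 / 6.0000e-04
P = 3.3100e+06


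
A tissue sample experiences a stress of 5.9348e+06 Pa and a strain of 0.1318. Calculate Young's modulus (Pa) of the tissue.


E = stress / strain
E = 5.9348e+06 / 0.1318
E = 4.5029e+07


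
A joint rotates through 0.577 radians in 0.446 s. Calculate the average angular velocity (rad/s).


omega = delta_theta / delta_t
omega = 0.577 / 0.446
omega = 1.2937


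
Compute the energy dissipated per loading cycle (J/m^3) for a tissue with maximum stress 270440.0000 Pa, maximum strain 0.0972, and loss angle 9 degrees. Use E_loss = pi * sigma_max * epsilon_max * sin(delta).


E_loss = pi * sigma_max * epsilon_max * sin(delta)
delta = 9 deg = 0.1571 rad
sin(delta) = 0.1564
E_loss = pi * 270440.0000 * 0.0972 * 0.1564
E_loss = 12918.7206


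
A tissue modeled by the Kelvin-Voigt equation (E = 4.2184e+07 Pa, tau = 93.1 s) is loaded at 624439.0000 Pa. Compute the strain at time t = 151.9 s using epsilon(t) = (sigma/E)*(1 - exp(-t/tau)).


epsilon(t) = (sigma/E) * (1 - exp(-t/tau))
sigma/E = 624439.0000 / 4.2184e+07 = 0.0148
exp(-t/tau) = exp(-151.9 / 93.1) = 0.1956
epsilon = 0.0148 * (1 - 0.1956)
epsilon = 0.0119


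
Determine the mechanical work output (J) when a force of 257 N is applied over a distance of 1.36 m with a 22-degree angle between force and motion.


W = F * d * cos(theta)
theta = 22 deg = 0.3840 rad
cos(theta) = 0.9272
W = 257 * 1.36 * 0.9272
W = 324.0693


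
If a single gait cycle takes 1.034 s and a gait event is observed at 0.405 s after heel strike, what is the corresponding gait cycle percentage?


pct = (event_time / cycle_time) * 100
pct = (0.405 / 1.034) * 100
ratio = 0.3917
pct = 39.1683


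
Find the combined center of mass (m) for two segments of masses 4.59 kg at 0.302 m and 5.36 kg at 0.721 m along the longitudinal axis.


COM = (m1*x1 + m2*x2) / (m1 + m2)
COM = (4.59*0.302 + 5.36*0.721) / (4.59 + 5.36)
Numerator = 5.2507
Denominator = 9.9500
COM = 0.5277


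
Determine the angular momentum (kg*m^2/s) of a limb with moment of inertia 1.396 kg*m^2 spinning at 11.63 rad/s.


L = I * omega
L = 1.396 * 11.63
L = 16.2355


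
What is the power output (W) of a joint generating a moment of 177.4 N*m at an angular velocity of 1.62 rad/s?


P = M * omega
P = 177.4 * 1.62
P = 287.3880


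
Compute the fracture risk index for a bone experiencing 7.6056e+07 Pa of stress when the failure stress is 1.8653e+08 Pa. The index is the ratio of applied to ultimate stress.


FRI = applied / ultimate
FRI = 7.6056e+07 / 1.8653e+08
FRI = 0.4077


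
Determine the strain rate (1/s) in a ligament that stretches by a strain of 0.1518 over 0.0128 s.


strain_rate = delta_strain / delta_t
strain_rate = 0.1518 / 0.0128
strain_rate = 11.8594


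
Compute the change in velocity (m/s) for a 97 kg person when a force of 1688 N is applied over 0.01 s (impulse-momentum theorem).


J = F * dt = 1688 * 0.01 = 16.8800 N*s
delta_v = J / m
delta_v = 16.8800 / 97
delta_v = 0.1740


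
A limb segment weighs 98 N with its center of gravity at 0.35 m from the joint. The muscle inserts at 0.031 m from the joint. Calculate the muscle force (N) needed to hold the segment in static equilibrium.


F_muscle = W * d_load / d_muscle
F_muscle = 98 * 0.35 / 0.031
Numerator = 34.3000
F_muscle = 1106.4516


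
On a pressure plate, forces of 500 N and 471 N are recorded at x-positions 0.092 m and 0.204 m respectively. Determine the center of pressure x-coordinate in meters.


COP_x = (F1*x1 + F2*x2) / (F1 + F2)
COP_x = (500*0.092 + 471*0.204) / (500 + 471)
Numerator = 142.0840
Denominator = 971
COP_x = 0.1463


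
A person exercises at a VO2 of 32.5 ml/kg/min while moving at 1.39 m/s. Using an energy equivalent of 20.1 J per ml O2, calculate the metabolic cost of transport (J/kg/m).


Power per kg = VO2 * 20.1 / 60
Power per kg = 32.5 * 20.1 / 60 = 10.8875 W/kg
Cost = power_per_kg / speed
Cost = 10.8875 / 1.39
Cost = 7.8327


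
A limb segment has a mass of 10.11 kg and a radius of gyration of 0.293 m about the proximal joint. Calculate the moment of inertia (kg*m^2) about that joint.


I = m * k^2
I = 10.11 * 0.293^2
k^2 = 0.0858
I = 0.8679


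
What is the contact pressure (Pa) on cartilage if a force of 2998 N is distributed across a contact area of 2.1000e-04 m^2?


P = F / A
P = 2998 / 2.1000e-04
P = 1.4276e+07


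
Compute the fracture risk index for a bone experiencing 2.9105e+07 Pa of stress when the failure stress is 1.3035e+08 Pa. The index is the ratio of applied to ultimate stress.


FRI = applied / ultimate
FRI = 2.9105e+07 / 1.3035e+08
FRI = 0.2233


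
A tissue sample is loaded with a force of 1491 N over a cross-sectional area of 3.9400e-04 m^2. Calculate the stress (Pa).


stress = F / A
stress = 1491 / 3.9400e-04
stress = 3.7843e+06


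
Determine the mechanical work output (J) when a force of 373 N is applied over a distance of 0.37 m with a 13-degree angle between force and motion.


W = F * d * cos(theta)
theta = 13 deg = 0.2269 rad
cos(theta) = 0.9744
W = 373 * 0.37 * 0.9744
W = 134.4728


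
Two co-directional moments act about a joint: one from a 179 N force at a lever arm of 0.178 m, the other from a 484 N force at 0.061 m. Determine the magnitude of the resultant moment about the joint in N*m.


M = F1 * d1 + F2 * d2
M = 179 * 0.178 + 484 * 0.061
M = 31.8620 + 29.5240
M = 61.3860


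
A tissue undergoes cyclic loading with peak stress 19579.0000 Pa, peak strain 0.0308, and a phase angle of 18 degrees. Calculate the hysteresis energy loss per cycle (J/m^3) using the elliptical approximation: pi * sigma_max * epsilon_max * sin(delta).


E_loss = pi * sigma_max * epsilon_max * sin(delta)
delta = 18 deg = 0.3142 rad
sin(delta) = 0.3090
E_loss = pi * 19579.0000 * 0.0308 * 0.3090
E_loss = 585.4280


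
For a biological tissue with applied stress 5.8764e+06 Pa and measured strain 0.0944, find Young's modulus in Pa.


E = stress / strain
E = 5.8764e+06 / 0.0944
E = 6.2250e+07


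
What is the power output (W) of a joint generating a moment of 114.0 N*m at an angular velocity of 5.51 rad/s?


P = M * omega
P = 114.0 * 5.51
P = 628.1400


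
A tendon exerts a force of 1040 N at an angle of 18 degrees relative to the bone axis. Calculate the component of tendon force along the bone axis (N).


F_eff = F_tendon * cos(theta)
theta = 18 deg = 0.3142 rad
cos(theta) = 0.9511
F_eff = 1040 * 0.9511
F_eff = 989.0988


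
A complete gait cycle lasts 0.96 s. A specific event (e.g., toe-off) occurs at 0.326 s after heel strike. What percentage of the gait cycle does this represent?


pct = (event_time / cycle_time) * 100
pct = (0.326 / 0.96) * 100
ratio = 0.3396
pct = 33.9583


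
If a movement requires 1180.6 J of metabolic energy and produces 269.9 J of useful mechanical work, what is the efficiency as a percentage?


eta = (W_mech / E_meta) * 100
eta = (269.9 / 1180.6) * 100
ratio = 0.2286
eta = 22.8613


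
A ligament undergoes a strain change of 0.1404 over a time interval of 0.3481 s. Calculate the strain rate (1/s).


strain_rate = delta_strain / delta_t
strain_rate = 0.1404 / 0.3481
strain_rate = 0.4033


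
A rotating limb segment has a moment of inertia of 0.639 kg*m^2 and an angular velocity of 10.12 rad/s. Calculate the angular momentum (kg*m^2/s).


L = I * omega
L = 0.639 * 10.12
L = 6.4667


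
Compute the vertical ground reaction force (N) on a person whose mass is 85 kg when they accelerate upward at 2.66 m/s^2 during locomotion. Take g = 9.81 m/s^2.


GRF = m * (g + a)
GRF = 85 * (9.81 + 2.66)
GRF = 85 * 12.4700
GRF = 1059.9500


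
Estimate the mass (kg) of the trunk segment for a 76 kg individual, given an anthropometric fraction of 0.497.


m_segment = body_mass * fraction
m_segment = 76 * 0.497
m_segment = 37.7720


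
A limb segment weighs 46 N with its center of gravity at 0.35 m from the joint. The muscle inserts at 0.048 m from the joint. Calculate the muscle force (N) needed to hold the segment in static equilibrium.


F_muscle = W * d_load / d_muscle
F_muscle = 46 * 0.35 / 0.048
Numerator = 16.1000
F_muscle = 335.4167


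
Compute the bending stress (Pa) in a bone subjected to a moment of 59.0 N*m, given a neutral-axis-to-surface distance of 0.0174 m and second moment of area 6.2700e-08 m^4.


sigma = M * c / I
sigma = 59.0 * 0.0174 / 6.2700e-08
M * c = 1.0266
sigma = 1.6373e+07


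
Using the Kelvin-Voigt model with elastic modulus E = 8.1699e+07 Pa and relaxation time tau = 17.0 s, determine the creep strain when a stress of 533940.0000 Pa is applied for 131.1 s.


epsilon(t) = (sigma/E) * (1 - exp(-t/tau))
sigma/E = 533940.0000 / 8.1699e+07 = 0.0065
exp(-t/tau) = exp(-131.1 / 17.0) = 4.4753e-04
epsilon = 0.0065 * (1 - 4.4753e-04)
epsilon = 0.0065


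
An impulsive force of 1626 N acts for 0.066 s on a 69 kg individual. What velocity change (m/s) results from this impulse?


J = F * dt = 1626 * 0.066 = 107.3160 N*s
delta_v = J / m
delta_v = 107.3160 / 69
delta_v = 1.5553


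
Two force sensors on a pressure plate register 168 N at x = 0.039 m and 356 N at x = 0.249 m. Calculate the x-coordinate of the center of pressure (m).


COP_x = (F1*x1 + F2*x2) / (F1 + F2)
COP_x = (168*0.039 + 356*0.249) / (168 + 356)
Numerator = 95.1960
Denominator = 524
COP_x = 0.1817


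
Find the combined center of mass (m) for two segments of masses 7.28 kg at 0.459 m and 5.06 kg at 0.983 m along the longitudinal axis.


COM = (m1*x1 + m2*x2) / (m1 + m2)
COM = (7.28*0.459 + 5.06*0.983) / (7.28 + 5.06)
Numerator = 8.3155
Denominator = 12.3400
COM = 0.6739


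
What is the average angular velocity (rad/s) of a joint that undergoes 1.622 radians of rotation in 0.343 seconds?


omega = delta_theta / delta_t
omega = 1.622 / 0.343
omega = 4.7289


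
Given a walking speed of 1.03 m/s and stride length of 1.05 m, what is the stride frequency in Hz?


f = v / stride_length
f = 1.03 / 1.05
f = 0.9810


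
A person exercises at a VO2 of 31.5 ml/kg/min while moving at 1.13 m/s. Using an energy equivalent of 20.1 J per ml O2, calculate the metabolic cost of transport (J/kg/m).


Power per kg = VO2 * 20.1 / 60
Power per kg = 31.5 * 20.1 / 60 = 10.5525 W/kg
Cost = power_per_kg / speed
Cost = 10.5525 / 1.13
Cost = 9.3385


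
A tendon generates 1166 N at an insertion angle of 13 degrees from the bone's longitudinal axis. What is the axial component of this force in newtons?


F_eff = F_tendon * cos(theta)
theta = 13 deg = 0.2269 rad
cos(theta) = 0.9744
F_eff = 1166 * 0.9744
F_eff = 1136.1155


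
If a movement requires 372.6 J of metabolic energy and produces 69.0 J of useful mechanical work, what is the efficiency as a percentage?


eta = (W_mech / E_meta) * 100
eta = (69.0 / 372.6) * 100
ratio = 0.1852
eta = 18.5185


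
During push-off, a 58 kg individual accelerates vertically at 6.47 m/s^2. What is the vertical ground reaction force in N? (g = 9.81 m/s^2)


GRF = m * (g + a)
GRF = 58 * (9.81 + 6.47)
GRF = 58 * 16.2800
GRF = 944.2400


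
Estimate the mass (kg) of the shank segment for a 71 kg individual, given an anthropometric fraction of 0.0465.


m_segment = body_mass * fraction
m_segment = 71 * 0.0465
m_segment = 3.3015


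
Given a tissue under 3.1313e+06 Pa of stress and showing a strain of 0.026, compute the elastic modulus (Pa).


E = stress / strain
E = 3.1313e+06 / 0.026
E = 1.2043e+08


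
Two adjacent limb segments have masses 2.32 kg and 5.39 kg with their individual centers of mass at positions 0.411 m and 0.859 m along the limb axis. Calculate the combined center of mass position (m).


COM = (m1*x1 + m2*x2) / (m1 + m2)
COM = (2.32*0.411 + 5.39*0.859) / (2.32 + 5.39)
Numerator = 5.5835
Denominator = 7.7100
COM = 0.7242


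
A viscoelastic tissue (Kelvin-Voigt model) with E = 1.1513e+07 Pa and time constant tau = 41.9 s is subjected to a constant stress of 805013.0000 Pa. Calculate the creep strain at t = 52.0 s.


epsilon(t) = (sigma/E) * (1 - exp(-t/tau))
sigma/E = 805013.0000 / 1.1513e+07 = 0.0699
exp(-t/tau) = exp(-52.0 / 41.9) = 0.2891
epsilon = 0.0699 * (1 - 0.2891)
epsilon = 0.0497


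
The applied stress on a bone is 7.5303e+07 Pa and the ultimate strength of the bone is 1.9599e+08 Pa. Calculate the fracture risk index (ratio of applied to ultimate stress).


FRI = applied / ultimate
FRI = 7.5303e+07 / 1.9599e+08
FRI = 0.3842


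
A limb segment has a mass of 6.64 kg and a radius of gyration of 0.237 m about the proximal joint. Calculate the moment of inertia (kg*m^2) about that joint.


I = m * k^2
I = 6.64 * 0.237^2
k^2 = 0.0562
I = 0.3730


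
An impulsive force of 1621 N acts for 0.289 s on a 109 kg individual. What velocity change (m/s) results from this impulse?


J = F * dt = 1621 * 0.289 = 468.4690 N*s
delta_v = J / m
delta_v = 468.4690 / 109
delta_v = 4.2979


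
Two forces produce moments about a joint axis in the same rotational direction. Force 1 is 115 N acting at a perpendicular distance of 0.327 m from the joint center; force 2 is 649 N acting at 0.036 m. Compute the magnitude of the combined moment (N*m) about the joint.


M = F1 * d1 + F2 * d2
M = 115 * 0.327 + 649 * 0.036
M = 37.6050 + 23.3640
M = 60.9690


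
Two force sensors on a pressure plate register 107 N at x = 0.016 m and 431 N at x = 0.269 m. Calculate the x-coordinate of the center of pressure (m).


COP_x = (F1*x1 + F2*x2) / (F1 + F2)
COP_x = (107*0.016 + 431*0.269) / (107 + 431)
Numerator = 117.6510
Denominator = 538
COP_x = 0.2187


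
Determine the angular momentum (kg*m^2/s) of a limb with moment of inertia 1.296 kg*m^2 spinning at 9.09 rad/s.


L = I * omega
L = 1.296 * 9.09
L = 11.7806


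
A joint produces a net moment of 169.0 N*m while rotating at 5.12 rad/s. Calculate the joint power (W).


P = M * omega
P = 169.0 * 5.12
P = 865.2800


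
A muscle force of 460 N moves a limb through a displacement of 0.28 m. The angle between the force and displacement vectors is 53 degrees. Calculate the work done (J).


W = F * d * cos(theta)
theta = 53 deg = 0.9250 rad
cos(theta) = 0.6018
W = 460 * 0.28 * 0.6018
W = 77.5138


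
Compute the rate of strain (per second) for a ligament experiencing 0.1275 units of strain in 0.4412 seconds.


strain_rate = delta_strain / delta_t
strain_rate = 0.1275 / 0.4412
strain_rate = 0.2890


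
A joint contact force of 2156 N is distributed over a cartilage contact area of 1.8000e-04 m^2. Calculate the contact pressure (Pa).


P = F / A
P = 2156 / 1.8000e-04
P = 1.1978e+07


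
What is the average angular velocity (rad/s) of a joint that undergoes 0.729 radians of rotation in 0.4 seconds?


omega = delta_theta / delta_t
omega = 0.729 / 0.4
omega = 1.8225


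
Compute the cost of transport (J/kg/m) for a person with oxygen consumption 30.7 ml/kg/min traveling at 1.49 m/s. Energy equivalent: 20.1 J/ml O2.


Power per kg = VO2 * 20.1 / 60
Power per kg = 30.7 * 20.1 / 60 = 10.2845 W/kg
Cost = power_per_kg / speed
Cost = 10.2845 / 1.49
Cost = 6.9023


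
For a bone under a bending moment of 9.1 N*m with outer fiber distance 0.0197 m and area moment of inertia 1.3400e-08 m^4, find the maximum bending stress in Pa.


sigma = M * c / I
sigma = 9.1 * 0.0197 / 1.3400e-08
M * c = 0.1793
sigma = 1.3378e+07


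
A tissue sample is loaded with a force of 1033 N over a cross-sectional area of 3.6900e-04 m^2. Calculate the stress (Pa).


stress = F / A
stress = 1033 / 3.6900e-04
stress = 2.7995e+06


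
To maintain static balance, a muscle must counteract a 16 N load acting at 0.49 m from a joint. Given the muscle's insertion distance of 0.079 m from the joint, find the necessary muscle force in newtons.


F_muscle = W * d_load / d_muscle
F_muscle = 16 * 0.49 / 0.079
Numerator = 7.8400
F_muscle = 99.2405


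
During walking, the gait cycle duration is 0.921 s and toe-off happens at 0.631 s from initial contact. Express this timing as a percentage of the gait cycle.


pct = (event_time / cycle_time) * 100
pct = (0.631 / 0.921) * 100
ratio = 0.6851
pct = 68.5125


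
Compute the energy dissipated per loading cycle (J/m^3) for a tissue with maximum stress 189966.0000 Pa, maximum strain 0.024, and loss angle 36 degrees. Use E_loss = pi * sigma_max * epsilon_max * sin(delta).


E_loss = pi * sigma_max * epsilon_max * sin(delta)
delta = 36 deg = 0.6283 rad
sin(delta) = 0.5878
E_loss = pi * 189966.0000 * 0.024 * 0.5878
E_loss = 8418.9063


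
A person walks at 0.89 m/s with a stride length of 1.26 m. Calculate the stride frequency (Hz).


f = v / stride_length
f = 0.89 / 1.26
f = 0.7063


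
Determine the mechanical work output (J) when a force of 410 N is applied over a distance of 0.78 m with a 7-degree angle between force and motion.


W = F * d * cos(theta)
theta = 7 deg = 0.1222 rad
cos(theta) = 0.9925
W = 410 * 0.78 * 0.9925
W = 317.4163


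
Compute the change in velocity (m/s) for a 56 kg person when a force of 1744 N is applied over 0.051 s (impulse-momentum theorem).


J = F * dt = 1744 * 0.051 = 88.9440 N*s
delta_v = J / m
delta_v = 88.9440 / 56
delta_v = 1.5883


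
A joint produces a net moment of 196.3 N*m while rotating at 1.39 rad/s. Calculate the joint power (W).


P = M * omega
P = 196.3 * 1.39
P = 272.8570


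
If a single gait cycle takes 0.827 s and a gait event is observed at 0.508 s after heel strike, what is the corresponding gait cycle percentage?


pct = (event_time / cycle_time) * 100
pct = (0.508 / 0.827) * 100
ratio = 0.6143
pct = 61.4268


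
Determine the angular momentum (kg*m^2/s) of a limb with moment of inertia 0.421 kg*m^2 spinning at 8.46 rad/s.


L = I * omega
L = 0.421 * 8.46
L = 3.5617


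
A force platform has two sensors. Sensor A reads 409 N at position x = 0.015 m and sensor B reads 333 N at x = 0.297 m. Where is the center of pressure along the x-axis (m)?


COP_x = (F1*x1 + F2*x2) / (F1 + F2)
COP_x = (409*0.015 + 333*0.297) / (409 + 333)
Numerator = 105.0360
Denominator = 742
COP_x = 0.1416


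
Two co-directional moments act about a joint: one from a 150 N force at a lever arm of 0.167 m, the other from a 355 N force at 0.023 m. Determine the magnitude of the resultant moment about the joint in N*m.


M = F1 * d1 + F2 * d2
M = 150 * 0.167 + 355 * 0.023
M = 25.0500 + 8.1650
M = 33.2150


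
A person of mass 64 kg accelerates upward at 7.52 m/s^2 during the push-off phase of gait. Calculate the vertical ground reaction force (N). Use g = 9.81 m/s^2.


GRF = m * (g + a)
GRF = 64 * (9.81 + 7.52)
GRF = 64 * 17.3300
GRF = 1109.1200


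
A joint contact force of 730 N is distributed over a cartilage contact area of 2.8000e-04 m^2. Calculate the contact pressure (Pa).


P = F / A
P = 730 / 2.8000e-04
P = 2.6071e+06


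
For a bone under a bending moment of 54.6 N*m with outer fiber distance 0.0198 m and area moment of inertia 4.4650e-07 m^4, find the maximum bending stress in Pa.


sigma = M * c / I
sigma = 54.6 * 0.0198 / 4.4650e-07
M * c = 1.0811
sigma = 2.4212e+06


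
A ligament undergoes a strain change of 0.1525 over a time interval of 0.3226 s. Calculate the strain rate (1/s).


strain_rate = delta_strain / delta_t
strain_rate = 0.1525 / 0.3226
strain_rate = 0.4727


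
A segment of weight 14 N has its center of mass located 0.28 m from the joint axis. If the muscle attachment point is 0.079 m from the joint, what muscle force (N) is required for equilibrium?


F_muscle = W * d_load / d_muscle
F_muscle = 14 * 0.28 / 0.079
Numerator = 3.9200
F_muscle = 49.6203
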